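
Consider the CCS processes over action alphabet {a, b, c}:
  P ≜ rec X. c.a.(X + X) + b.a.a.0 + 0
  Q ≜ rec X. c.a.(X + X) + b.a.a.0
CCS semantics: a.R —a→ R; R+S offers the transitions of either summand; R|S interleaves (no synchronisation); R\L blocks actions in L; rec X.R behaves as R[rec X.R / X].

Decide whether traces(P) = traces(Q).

Reachable graph of P (6 states):
  p0 = rec X. c.a.(X + X) + b.a.a.0 + 0 | ··b··> p1, ··c··> p2
  p1 = a.a.0 | ··a··> p3
  p2 = a.((rec X. c.a.(X + X) + b.a.a.0 + 0) + (rec X. c.a.(X + X) + b.a.a.0 + 0)) | ··a··> p4
  p3 = a.0 | ··a··> p5
  p4 = (rec X. c.a.(X + X) + b.a.a.0 + 0) + (rec X. c.a.(X + X) + b.a.a.0 + 0) | ··b··> p1, ··c··> p2
  p5 = 0 | (no moves)
Reachable graph of Q (6 states):
  q0 = rec X. c.a.(X + X) + b.a.a.0 | ··b··> q1, ··c··> q2
  q1 = a.a.0 | ··a··> q3
  q2 = a.((rec X. c.a.(X + X) + b.a.a.0) + (rec X. c.a.(X + X) + b.a.a.0)) | ··a··> q4
  q3 = a.0 | ··a··> q5
  q4 = (rec X. c.a.(X + X) + b.a.a.0) + (rec X. c.a.(X + X) + b.a.a.0) | ··b··> q1, ··c··> q2
  q5 = 0 | (no moves)
Partition-refinement fixed point:
  B0 = {p0, p4, q0, q4}
  B1 = {p2, q2}
  B2 = {p1, q1}
  B3 = {p3, q3}
  B4 = {p5, q5}
p0 ∈ B0, q0 ∈ B0 → same block
Bisimilar ⇒ trace-equivalent.

traces(P) = traces(Q)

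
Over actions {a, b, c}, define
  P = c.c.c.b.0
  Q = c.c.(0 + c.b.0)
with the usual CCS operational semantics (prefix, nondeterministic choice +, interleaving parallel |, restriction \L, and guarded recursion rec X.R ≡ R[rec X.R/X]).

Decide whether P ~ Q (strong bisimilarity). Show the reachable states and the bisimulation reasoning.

P's transition system — 5 states:
  p0 = c.c.c.b.0 → =c=> p1
  p1 = c.c.b.0 → =c=> p2
  p2 = c.b.0 → =c=> p3
  p3 = b.0 → =b=> p4
  p4 = 0 → deadlocked
Q's transition system — 5 states:
  q0 = c.c.(0 + c.b.0) → =c=> q1
  q1 = c.(0 + c.b.0) → =c=> q2
  q2 = 0 + c.b.0 → =c=> q3
  q3 = b.0 → =b=> q4
  q4 = 0 → deadlocked
Partition-refinement fixed point:
  B0 = {p0, q0}
  B1 = {p1, q1}
  B2 = {p2, q2}
  B3 = {p3, q3}
  B4 = {p4, q4}
p0 ∈ B0, q0 ∈ B0 → same block

bisimilar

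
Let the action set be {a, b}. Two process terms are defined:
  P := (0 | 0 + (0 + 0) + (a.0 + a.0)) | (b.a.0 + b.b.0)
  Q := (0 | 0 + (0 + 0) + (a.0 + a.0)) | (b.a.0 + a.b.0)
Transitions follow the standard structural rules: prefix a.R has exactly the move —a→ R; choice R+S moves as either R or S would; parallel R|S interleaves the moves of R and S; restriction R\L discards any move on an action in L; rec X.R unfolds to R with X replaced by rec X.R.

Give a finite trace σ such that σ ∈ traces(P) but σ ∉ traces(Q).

bb

LTS(P): 8 reachable states
  p0 = (0 | 0 + (0 + 0) + (a.0 + a.0)) | (b.a.0 + b.b.0) → -a-> p1, -b-> p2, -b-> p3
  p1 = 0 | (b.a.0 + b.b.0) → -b-> p4, -b-> p5
  p2 = (0 | 0 + (0 + 0) + (a.0 + a.0)) | a.0 → -a-> p4, -a-> p6
  p3 = (0 | 0 + (0 + 0) + (a.0 + a.0)) | b.0 → -a-> p5, -b-> p6
  p4 = 0 | a.0 → -a-> p7
  p5 = 0 | b.0 → -b-> p7
  p6 = (0 | 0 + (0 + 0) + (a.0 + a.0)) | 0 → -a-> p7
  p7 = 0 | 0 → deadlocked
LTS(Q): 8 reachable states
  q0 = (0 | 0 + (0 + 0) + (a.0 + a.0)) | (b.a.0 + a.b.0) → -a-> q1, -a-> q2, -b-> q3
  q1 = (0 | 0 + (0 + 0) + (a.0 + a.0)) | b.0 → -a-> q4, -b-> q5
  q2 = 0 | (b.a.0 + a.b.0) → -a-> q4, -b-> q6
  q3 = (0 | 0 + (0 + 0) + (a.0 + a.0)) | a.0 → -a-> q5, -a-> q6
  q4 = 0 | b.0 → -b-> q7
  q5 = (0 | 0 + (0 + 0) + (a.0 + a.0)) | 0 → -a-> q7
  q6 = 0 | a.0 → -a-> q7
  q7 = 0 | 0 → deadlocked
Executing bb from P (initial set {p0}):
  after b @ step 1: {p2, p3}
  after b @ step 2: {p6}
  — P admits the full trace.
Executing bb from Q (initial set {q0}):
  after b @ step 1: {q3}
  after b @ step 2: ∅  — Q cannot continue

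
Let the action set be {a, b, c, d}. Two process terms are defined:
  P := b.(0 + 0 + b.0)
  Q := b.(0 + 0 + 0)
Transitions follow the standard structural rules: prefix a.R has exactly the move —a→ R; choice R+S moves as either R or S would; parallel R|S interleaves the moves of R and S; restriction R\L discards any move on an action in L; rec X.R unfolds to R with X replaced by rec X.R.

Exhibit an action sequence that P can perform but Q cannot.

bb

P's transition system — 3 states:
  u0 = b.(0 + 0 + b.0) | --b--▸ u1
  u1 = 0 + 0 + b.0 | --b--▸ u2
  u2 = 0 | (no moves)
Q's transition system — 2 states:
  v0 = b.(0 + 0 + 0) | --b--▸ v1
  v1 = 0 + 0 + 0 | (no moves)
Trace ⟨bb⟩ through P, begin at {u0}:
  step 1 (b): {u1}
  step 2 (b): {u2}
  ✓ P
Trace ⟨bb⟩ through Q, begin at {v0}:
  step 1 (b): {v1}
  step 2 (b): ∅ (Q stuck)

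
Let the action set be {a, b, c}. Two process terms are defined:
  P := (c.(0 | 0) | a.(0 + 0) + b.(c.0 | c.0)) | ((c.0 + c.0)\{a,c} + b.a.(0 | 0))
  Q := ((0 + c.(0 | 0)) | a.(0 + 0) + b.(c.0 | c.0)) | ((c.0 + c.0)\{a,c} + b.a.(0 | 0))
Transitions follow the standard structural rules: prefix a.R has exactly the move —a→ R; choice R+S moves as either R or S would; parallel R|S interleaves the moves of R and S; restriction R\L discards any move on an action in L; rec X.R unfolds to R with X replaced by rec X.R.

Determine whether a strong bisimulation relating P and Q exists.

P ~ Q

Reachable graph of P (24 states):
  u0 = (c.(0 | 0) | a.(0 + 0) + b.(c.0 | c.0)) | ((c.0 + c.0)\{a,c} + b.a.(0 | 0)) :: =a=> u1, =b=> u2, =b=> u3, =c=> u4
  u1 = c.(0 | 0) | (0 + 0) | ((c.0 + c.0)\{a,c} + b.a.(0 | 0)) :: =b=> u5, =c=> u6
  u2 = (c.(0 | 0) | a.(0 + 0) + b.(c.0 | c.0)) | a.(0 | 0) :: =a=> u5, =a=> u7, =b=> u8, =c=> u9
  u3 = c.0 | c.0 | ((c.0 + c.0)\{a,c} + b.a.(0 | 0)) :: =b=> u8, =c=> u10, =c=> u11
  u4 = 0 | 0 | a.(0 + 0) | ((c.0 + c.0)\{a,c} + b.a.(0 | 0)) :: =a=> u6, =b=> u9
  u5 = c.(0 | 0) | (0 + 0) | a.(0 | 0) :: =a=> u12, =c=> u13
  u6 = 0 | 0 | (0 + 0) | ((c.0 + c.0)\{a,c} + b.a.(0 | 0)) :: =b=> u13
  u7 = (c.(0 | 0) | a.(0 + 0) + b.(c.0 | c.0)) | (0 | 0) :: =a=> u12, =b=> u14, =c=> u15
  u8 = c.0 | c.0 | a.(0 | 0) :: =a=> u14, =c=> u16, =c=> u17
  u9 = 0 | 0 | a.(0 + 0) | a.(0 | 0) :: =a=> u13, =a=> u15
  u10 = 0 | c.0 | ((c.0 + c.0)\{a,c} + b.a.(0 | 0)) :: =b=> u16, =c=> u18
  u11 = c.0 | 0 | ((c.0 + c.0)\{a,c} + b.a.(0 | 0)) :: =b=> u17, =c=> u18
  u12 = c.(0 | 0) | (0 + 0) | (0 | 0) :: =c=> u19
  u13 = 0 | 0 | (0 + 0) | a.(0 | 0) :: =a=> u19
  u14 = c.0 | c.0 | (0 | 0) :: =c=> u20, =c=> u21
  u15 = 0 | 0 | a.(0 + 0) | (0 | 0) :: =a=> u19
  u16 = 0 | c.0 | a.(0 | 0) :: =a=> u20, =c=> u22
  u17 = c.0 | 0 | a.(0 | 0) :: =a=> u21, =c=> u22
  u18 = 0 | 0 | ((c.0 + c.0)\{a,c} + b.a.(0 | 0)) :: =b=> u22
  u19 = 0 | 0 | (0 + 0) | (0 | 0) :: ∅
  u20 = 0 | c.0 | (0 | 0) :: =c=> u23
  u21 = c.0 | 0 | (0 | 0) :: =c=> u23
  u22 = 0 | 0 | a.(0 | 0) :: =a=> u23
  u23 = 0 | 0 | (0 | 0) :: ∅
Reachable graph of Q (24 states):
  v0 = ((0 + c.(0 | 0)) | a.(0 + 0) + b.(c.0 | c.0)) | ((c.0 + c.0)\{a,c} + b.a.(0 | 0)) :: =a=> v1, =b=> v2, =b=> v3, =c=> v4
  v1 = (0 + c.(0 | 0)) | (0 + 0) | ((c.0 + c.0)\{a,c} + b.a.(0 | 0)) :: =b=> v5, =c=> v6
  v2 = ((0 + c.(0 | 0)) | a.(0 + 0) + b.(c.0 | c.0)) | a.(0 | 0) :: =a=> v5, =a=> v7, =b=> v8, =c=> v9
  v3 = c.0 | c.0 | ((c.0 + c.0)\{a,c} + b.a.(0 | 0)) :: =b=> v8, =c=> v10, =c=> v11
  v4 = 0 | 0 | a.(0 + 0) | ((c.0 + c.0)\{a,c} + b.a.(0 | 0)) :: =a=> v6, =b=> v9
  v5 = (0 + c.(0 | 0)) | (0 + 0) | a.(0 | 0) :: =a=> v12, =c=> v13
  v6 = 0 | 0 | (0 + 0) | ((c.0 + c.0)\{a,c} + b.a.(0 | 0)) :: =b=> v13
  v7 = ((0 + c.(0 | 0)) | a.(0 + 0) + b.(c.0 | c.0)) | (0 | 0) :: =a=> v12, =b=> v14, =c=> v15
  v8 = c.0 | c.0 | a.(0 | 0) :: =a=> v14, =c=> v16, =c=> v17
  v9 = 0 | 0 | a.(0 + 0) | a.(0 | 0) :: =a=> v13, =a=> v15
  v10 = 0 | c.0 | ((c.0 + c.0)\{a,c} + b.a.(0 | 0)) :: =b=> v16, =c=> v18
  v11 = c.0 | 0 | ((c.0 + c.0)\{a,c} + b.a.(0 | 0)) :: =b=> v17, =c=> v18
  v12 = (0 + c.(0 | 0)) | (0 + 0) | (0 | 0) :: =c=> v19
  v13 = 0 | 0 | (0 + 0) | a.(0 | 0) :: =a=> v19
  v14 = c.0 | c.0 | (0 | 0) :: =c=> v20, =c=> v21
  v15 = 0 | 0 | a.(0 + 0) | (0 | 0) :: =a=> v19
  v16 = 0 | c.0 | a.(0 | 0) :: =a=> v20, =c=> v22
  v17 = c.0 | 0 | a.(0 | 0) :: =a=> v21, =c=> v22
  v18 = 0 | 0 | ((c.0 + c.0)\{a,c} + b.a.(0 | 0)) :: =b=> v22
  v19 = 0 | 0 | (0 + 0) | (0 | 0) :: ∅
  v20 = 0 | c.0 | (0 | 0) :: =c=> v23
  v21 = c.0 | 0 | (0 | 0) :: =c=> v23
  v22 = 0 | 0 | a.(0 | 0) :: =a=> v23
  v23 = 0 | 0 | (0 | 0) :: ∅
Coarsest stable partition (strong bisimilarity classes):
  B0 = {u0, v0}
  B1 = {u1, u10, u11, v1, v10, v11}
  B2 = {u18, u6, v18, v6}
  B3 = {u13, u15, u22, v13, v15, v22}
  B4 = {u19, u23, v19, v23}
  B5 = {u16, u17, u5, v16, v17, v5}
  B6 = {u12, u20, u21, v12, v20, v21}
  B7 = {u4, v4}
  B8 = {u9, v9}
  B9 = {u2, v2}
  B10 = {u8, v8}
  B11 = {u14, v14}
  B12 = {u7, v7}
  B13 = {u3, v3}
u0 ∈ B0, v0 ∈ B0 → same block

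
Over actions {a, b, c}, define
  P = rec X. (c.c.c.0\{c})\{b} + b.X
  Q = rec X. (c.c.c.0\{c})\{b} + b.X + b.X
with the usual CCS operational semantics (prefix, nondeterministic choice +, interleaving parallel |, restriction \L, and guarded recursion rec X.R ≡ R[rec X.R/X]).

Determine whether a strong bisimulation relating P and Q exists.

P's transition system — 4 states:
  m0 = rec X. (c.c.c.0\{c})\{b} + b.X :: -b-> m0, -c-> m1
  m1 = (c.c.0\{c})\{b} :: -c-> m2
  m2 = (c.0\{c})\{b} :: -c-> m3
  m3 = 0\{c}\{b} :: ·
Q's transition system — 4 states:
  n0 = rec X. (c.c.c.0\{c})\{b} + b.X + b.X :: -b-> n0, -c-> n1
  n1 = (c.c.0\{c})\{b} :: -c-> n2
  n2 = (c.0\{c})\{b} :: -c-> n3
  n3 = 0\{c}\{b} :: ·
Bisimilarity quotient blocks:
  B0 = {m0, n0}
  B1 = {m1, n1}
  B2 = {m2, n2}
  B3 = {m3, n3}
m0 ∈ B0, n0 ∈ B0 → same block

bisimilar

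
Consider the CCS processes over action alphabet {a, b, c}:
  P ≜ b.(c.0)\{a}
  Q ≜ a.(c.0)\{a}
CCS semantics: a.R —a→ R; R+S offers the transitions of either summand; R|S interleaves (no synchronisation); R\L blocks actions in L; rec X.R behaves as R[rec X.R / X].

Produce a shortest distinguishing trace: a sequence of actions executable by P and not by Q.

b

P's transition system — 3 states:
  m0 = b.(c.0)\{a} | =b=> m1
  m1 = (c.0)\{a} | =c=> m2
  m2 = 0\{a} | ∅
Q's transition system — 3 states:
  n0 = a.(c.0)\{a} | =a=> n1
  n1 = (c.0)\{a} | =c=> n2
  n2 = 0\{a} | ∅
Run σ = ⟨b⟩ on P: start {m0}
  [1] b ⇒ {m1}
  — P admits the full trace.
Run σ = ⟨b⟩ on Q: start {n0}
  [1] b ⇒ no successor for Q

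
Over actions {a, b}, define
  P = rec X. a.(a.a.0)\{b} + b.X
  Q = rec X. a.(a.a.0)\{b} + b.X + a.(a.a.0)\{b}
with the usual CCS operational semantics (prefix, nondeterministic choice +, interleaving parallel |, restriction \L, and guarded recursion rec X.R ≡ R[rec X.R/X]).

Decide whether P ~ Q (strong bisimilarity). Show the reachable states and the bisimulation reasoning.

Reachable graph of P (4 states):
  p0 = rec X. a.(a.a.0)\{b} + b.X ⊢ —a→ p1, —b→ p0
  p1 = (a.a.0)\{b} ⊢ —a→ p2
  p2 = (a.0)\{b} ⊢ —a→ p3
  p3 = 0\{b} ⊢ (no moves)
Reachable graph of Q (4 states):
  q0 = rec X. a.(a.a.0)\{b} + b.X + a.(a.a.0)\{b} ⊢ —a→ q1, —b→ q0
  q1 = (a.a.0)\{b} ⊢ —a→ q2
  q2 = (a.0)\{b} ⊢ —a→ q3
  q3 = 0\{b} ⊢ (no moves)
Bisimilarity quotient blocks:
  B0 = {p0, q0}
  B1 = {p1, q1}
  B2 = {p2, q2}
  B3 = {p3, q3}
p0 ∈ B0, q0 ∈ B0 → same block

P ~ Q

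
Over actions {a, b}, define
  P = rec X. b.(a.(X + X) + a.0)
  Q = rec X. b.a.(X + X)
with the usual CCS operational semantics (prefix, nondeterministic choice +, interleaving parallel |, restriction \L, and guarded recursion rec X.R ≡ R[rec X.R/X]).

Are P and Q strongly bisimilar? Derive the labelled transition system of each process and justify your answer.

Reachable graph of P (4 states):
  s0 = rec X. b.(a.(X + X) + a.0) → —b→ s1
  s1 = a.((rec X. b.(a.(X + X) + a.0)) + (rec X. b.(a.(X + X) + a.0))) + a.0 → —a→ s2, —a→ s3
  s2 = (rec X. b.(a.(X + X) + a.0)) + (rec X. b.(a.(X + X) + a.0)) → —b→ s1
  s3 = 0 → ∅
Reachable graph of Q (3 states):
  t0 = rec X. b.a.(X + X) → —b→ t1
  t1 = a.((rec X. b.a.(X + X)) + (rec X. b.a.(X + X))) → —a→ t2
  t2 = (rec X. b.a.(X + X)) + (rec X. b.a.(X + X)) → —b→ t1
Partition-refinement fixed point:
  B0 = {s0, s2}
  B1 = {s1}
  B2 = {s3}
  B3 = {t0, t2}
  B4 = {t1}
s0 ∈ B0, t0 ∈ B3 → different blocks

P ≁ Q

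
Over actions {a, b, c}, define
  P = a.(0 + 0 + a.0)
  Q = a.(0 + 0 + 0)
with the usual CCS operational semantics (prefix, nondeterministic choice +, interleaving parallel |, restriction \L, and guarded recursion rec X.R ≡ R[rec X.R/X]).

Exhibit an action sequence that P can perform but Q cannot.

P's transition system — 3 states:
  u0 = a.(0 + 0 + a.0) has moves ··a··> u1
  u1 = 0 + 0 + a.0 has moves ··a··> u2
  u2 = 0 has moves ∅
Q's transition system — 2 states:
  v0 = a.(0 + 0 + 0) has moves ··a··> v1
  v1 = 0 + 0 + 0 has moves ∅
Trace ⟨aa⟩ through P, begin at {u0}:
  after a @ step 1: {u1}
  after a @ step 2: {u2}
  — P admits the full trace.
Trace ⟨aa⟩ through Q, begin at {v0}:
  after a @ step 1: {v1}
  after a @ step 2: no successor for Q

aa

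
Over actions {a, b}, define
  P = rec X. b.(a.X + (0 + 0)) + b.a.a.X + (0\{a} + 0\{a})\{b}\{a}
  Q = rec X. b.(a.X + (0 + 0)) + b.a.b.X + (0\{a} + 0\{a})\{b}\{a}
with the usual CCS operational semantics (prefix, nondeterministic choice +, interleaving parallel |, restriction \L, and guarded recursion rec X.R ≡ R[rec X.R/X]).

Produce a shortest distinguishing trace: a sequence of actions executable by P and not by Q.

baa

P's transition system — 4 states:
  u0 = rec X. b.(a.X + (0 + 0)) + b.a.a.X + (0\{a} + 0\{a})\{b}\{a} has moves -b-> u1, -b-> u2
  u1 = a.(rec X. b.(a.X + (0 + 0)) + b.a.a.X + (0\{a} + 0\{a})\{b}\{a}) + (0 + 0) has moves -a-> u0
  u2 = a.a.(rec X. b.(a.X + (0 + 0)) + b.a.a.X + (0\{a} + 0\{a})\{b}\{a}) has moves -a-> u3
  u3 = a.(rec X. b.(a.X + (0 + 0)) + b.a.a.X + (0\{a} + 0\{a})\{b}\{a}) has moves -a-> u0
Q's transition system — 4 states:
  v0 = rec X. b.(a.X + (0 + 0)) + b.a.b.X + (0\{a} + 0\{a})\{b}\{a} has moves -b-> v1, -b-> v2
  v1 = a.(rec X. b.(a.X + (0 + 0)) + b.a.b.X + (0\{a} + 0\{a})\{b}\{a}) + (0 + 0) has moves -a-> v0
  v2 = a.b.(rec X. b.(a.X + (0 + 0)) + b.a.b.X + (0\{a} + 0\{a})\{b}\{a}) has moves -a-> v3
  v3 = b.(rec X. b.(a.X + (0 + 0)) + b.a.b.X + (0\{a} + 0\{a})\{b}\{a}) has moves -b-> v0
Trace ⟨baa⟩ through P, begin at {u0}:
  after b @ step 1: {u1, u2}
  after a @ step 2: {u0, u3}
  after a @ step 3: {u0}
  ✓ P
Trace ⟨baa⟩ through Q, begin at {v0}:
  after b @ step 1: {v1, v2}
  after a @ step 2: {v0, v3}
  after a @ step 3: ∅  — Q cannot continue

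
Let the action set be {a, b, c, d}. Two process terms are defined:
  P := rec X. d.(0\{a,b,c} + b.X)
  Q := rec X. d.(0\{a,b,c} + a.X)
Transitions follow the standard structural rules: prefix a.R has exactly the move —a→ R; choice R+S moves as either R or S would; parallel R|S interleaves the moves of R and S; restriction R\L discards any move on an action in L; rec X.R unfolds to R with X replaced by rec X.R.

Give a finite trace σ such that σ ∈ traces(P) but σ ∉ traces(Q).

Reachable graph of P (2 states):
  m0 = rec X. d.(0\{a,b,c} + b.X) has moves -d-> m1
  m1 = 0\{a,b,c} + b.(rec X. d.(0\{a,b,c} + b.X)) has moves -b-> m0
Reachable graph of Q (2 states):
  n0 = rec X. d.(0\{a,b,c} + a.X) has moves -d-> n1
  n1 = 0\{a,b,c} + a.(rec X. d.(0\{a,b,c} + a.X)) has moves -a-> n0
Trace ⟨db⟩ through P, begin at {m0}:
  after d @ step 1: {m1}
  after b @ step 2: {m0}
  P completes σ.
Trace ⟨db⟩ through Q, begin at {n0}:
  after d @ step 1: {n1}
  after b @ step 2: ∅ (Q stuck)

db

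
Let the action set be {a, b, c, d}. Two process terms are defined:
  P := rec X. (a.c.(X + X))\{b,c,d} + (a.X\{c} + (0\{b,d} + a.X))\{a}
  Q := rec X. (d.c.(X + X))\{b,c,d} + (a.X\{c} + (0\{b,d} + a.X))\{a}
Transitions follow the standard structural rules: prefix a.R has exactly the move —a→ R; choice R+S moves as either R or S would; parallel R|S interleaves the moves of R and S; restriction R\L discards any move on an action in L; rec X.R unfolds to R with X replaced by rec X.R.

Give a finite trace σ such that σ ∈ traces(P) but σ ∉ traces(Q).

a

P's transition system — 2 states:
  u0 = rec X. (a.c.(X + X))\{b,c,d} + (a.X\{c} + (0\{b,d} + a.X))\{a} → -a-> u1
  u1 = (c.((rec X. (a.c.(X + X))\{b,c,d} + (a.X\{c} + (0\{b,d} + a.X))\{a}) + (rec X. (a.c.(X + X))\{b,c,d} + (a.X\{c} + (0\{b,d} + a.X))\{a})))\{b,c,d} → deadlocked
Q's transition system — 1 states:
  v0 = rec X. (d.c.(X + X))\{b,c,d} + (a.X\{c} + (0\{b,d} + a.X))\{a} → deadlocked
Executing a from P (initial set {u0}):
  step 1 (a): {u1}
  P completes σ.
Executing a from Q (initial set {v0}):
  step 1 (a): no successor for Q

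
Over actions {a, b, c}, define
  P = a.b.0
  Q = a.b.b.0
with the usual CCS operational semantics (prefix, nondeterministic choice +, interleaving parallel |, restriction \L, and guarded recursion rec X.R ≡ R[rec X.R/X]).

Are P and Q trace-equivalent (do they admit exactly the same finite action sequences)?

traces(P) ≠ traces(Q) — witness ⟨abb⟩

P's transition system — 3 states:
  u0 = a.b.0 has moves -a-> u1
  u1 = b.0 has moves -b-> u2
  u2 = 0 has moves (no moves)
Q's transition system — 4 states:
  v0 = a.b.b.0 has moves -a-> v1
  v1 = b.b.0 has moves -b-> v2
  v2 = b.0 has moves -b-> v3
  v3 = 0 has moves (no moves)
Executing abb from Q (initial set {v0}):
  [1] a ⇒ {v1}
  [2] b ⇒ {v2}
  [3] b ⇒ {v3}
  Q completes σ.
Executing abb from P (initial set {u0}):
  [1] a ⇒ {u1}
  [2] b ⇒ {u2}
  [3] b ⇒ ∅  — P cannot continue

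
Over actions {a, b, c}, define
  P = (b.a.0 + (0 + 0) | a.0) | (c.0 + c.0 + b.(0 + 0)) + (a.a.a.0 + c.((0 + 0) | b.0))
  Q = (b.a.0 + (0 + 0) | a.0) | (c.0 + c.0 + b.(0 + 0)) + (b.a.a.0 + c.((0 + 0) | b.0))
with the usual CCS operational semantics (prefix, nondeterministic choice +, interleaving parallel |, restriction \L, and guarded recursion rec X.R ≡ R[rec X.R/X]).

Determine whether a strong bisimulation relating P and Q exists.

Reachable graph of P (17 states):
  p0 = (b.a.0 + (0 + 0) | a.0) | (c.0 + c.0 + b.(0 + 0)) + (a.a.a.0 + c.((0 + 0) | b.0)) | ··a··> p1, ··a··> p2, ··b··> p3, ··b··> p4, ··c··> p5, ··c··> p6
  p1 = (0 + 0) | 0 | (c.0 + c.0 + b.(0 + 0)) | ··b··> p7, ··c··> p8
  p2 = a.a.0 | ··a··> p9
  p3 = (b.a.0 + (0 + 0) | a.0) | (0 + 0) | ··a··> p7, ··b··> p10
  p4 = a.0 | (c.0 + c.0 + b.(0 + 0)) | ··a··> p11, ··b··> p10, ··c··> p12
  p5 = (0 + 0) | b.0 | ··b··> p13
  p6 = (b.a.0 + (0 + 0) | a.0) | 0 | ··a··> p8, ··b··> p12
  p7 = (0 + 0) | 0 | (0 + 0) | ·
  p8 = (0 + 0) | 0 | 0 | ·
  p9 = a.0 | ··a··> p14
  p10 = a.0 | (0 + 0) | ··a··> p15
  p11 = 0 | (c.0 + c.0 + b.(0 + 0)) | ··b··> p15, ··c··> p16
  p12 = a.0 | 0 | ··a··> p16
  p13 = (0 + 0) | 0 | ·
  p14 = 0 | ·
  p15 = 0 | (0 + 0) | ·
  p16 = 0 | 0 | ·
Reachable graph of Q (17 states):
  q0 = (b.a.0 + (0 + 0) | a.0) | (c.0 + c.0 + b.(0 + 0)) + (b.a.a.0 + c.((0 + 0) | b.0)) | ··a··> q1, ··b··> q2, ··b··> q3, ··b··> q4, ··c··> q5, ··c··> q6
  q1 = (0 + 0) | 0 | (c.0 + c.0 + b.(0 + 0)) | ··b··> q7, ··c··> q8
  q2 = (b.a.0 + (0 + 0) | a.0) | (0 + 0) | ··a··> q7, ··b··> q9
  q3 = a.0 | (c.0 + c.0 + b.(0 + 0)) | ··a··> q10, ··b··> q9, ··c··> q11
  q4 = a.a.0 | ··a··> q12
  q5 = (0 + 0) | b.0 | ··b··> q13
  q6 = (b.a.0 + (0 + 0) | a.0) | 0 | ··a··> q8, ··b··> q11
  q7 = (0 + 0) | 0 | (0 + 0) | ·
  q8 = (0 + 0) | 0 | 0 | ·
  q9 = a.0 | (0 + 0) | ··a··> q14
  q10 = 0 | (c.0 + c.0 + b.(0 + 0)) | ··b··> q14, ··c··> q15
  q11 = a.0 | 0 | ··a··> q15
  q12 = a.0 | ··a··> q16
  q13 = (0 + 0) | 0 | ·
  q14 = 0 | (0 + 0) | ·
  q15 = 0 | 0 | ·
  q16 = 0 | ·
Coarsest stable partition (strong bisimilarity classes):
  B0 = {p0}
  B1 = {p3, p6, q2, q6}
  B2 = {p13, p14, p15, p16, p7, p8, q13, q14, q15, q16, q7, q8}
  B3 = {p10, p12, p9, q11, q12, q9}
  B4 = {p5, q5}
  B5 = {p4, q3}
  B6 = {p1, p11, q1, q10}
  B7 = {p2, q4}
  B8 = {q0}
p0 ∈ B0, q0 ∈ B8 → different blocks

NO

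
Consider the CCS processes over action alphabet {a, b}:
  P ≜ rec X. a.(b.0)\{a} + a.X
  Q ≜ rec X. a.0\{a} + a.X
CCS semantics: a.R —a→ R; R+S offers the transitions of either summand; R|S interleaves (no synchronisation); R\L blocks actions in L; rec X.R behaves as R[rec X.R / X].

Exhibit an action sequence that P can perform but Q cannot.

LTS(P): 3 reachable states
  u0 = rec X. a.(b.0)\{a} + a.X :: ··a··> u0, ··a··> u1
  u1 = (b.0)\{a} :: ··b··> u2
  u2 = 0\{a} :: ·
LTS(Q): 2 reachable states
  v0 = rec X. a.0\{a} + a.X :: ··a··> v0, ··a··> v1
  v1 = 0\{a} :: ·
Run σ = ⟨ab⟩ on P: start {u0}
  step 1 (a): {u0, u1}
  step 2 (b): {u2}
  P completes σ.
Run σ = ⟨ab⟩ on Q: start {v0}
  step 1 (a): {v0, v1}
  step 2 (b): ∅ (Q stuck)

ab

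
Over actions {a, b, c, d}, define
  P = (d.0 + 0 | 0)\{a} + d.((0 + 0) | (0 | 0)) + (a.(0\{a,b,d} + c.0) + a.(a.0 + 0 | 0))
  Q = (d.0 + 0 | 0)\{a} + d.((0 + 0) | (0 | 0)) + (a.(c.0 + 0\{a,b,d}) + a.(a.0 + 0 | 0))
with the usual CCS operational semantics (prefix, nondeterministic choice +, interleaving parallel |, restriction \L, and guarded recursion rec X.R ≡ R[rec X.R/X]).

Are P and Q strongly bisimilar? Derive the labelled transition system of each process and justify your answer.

LTS(P): 6 reachable states
  s0 = (d.0 + 0 | 0)\{a} + d.((0 + 0) | (0 | 0)) + (a.(0\{a,b,d} + c.0) + a.(a.0 + 0 | 0)) | --a--▸ s1, --a--▸ s2, --d--▸ s3, --d--▸ s4
  s1 = 0\{a,b,d} + c.0 | --c--▸ s5
  s2 = a.0 + 0 | 0 | --a--▸ s5
  s3 = (0 + 0) | (0 | 0) | deadlocked
  s4 = 0\{a} | deadlocked
  s5 = 0 | deadlocked
LTS(Q): 6 reachable states
  t0 = (d.0 + 0 | 0)\{a} + d.((0 + 0) | (0 | 0)) + (a.(c.0 + 0\{a,b,d}) + a.(a.0 + 0 | 0)) | --a--▸ t1, --a--▸ t2, --d--▸ t3, --d--▸ t4
  t1 = a.0 + 0 | 0 | --a--▸ t5
  t2 = c.0 + 0\{a,b,d} | --c--▸ t5
  t3 = (0 + 0) | (0 | 0) | deadlocked
  t4 = 0\{a} | deadlocked
  t5 = 0 | deadlocked
Coarsest stable partition (strong bisimilarity classes):
  B0 = {s0, t0}
  B1 = {s2, t1}
  B2 = {s3, s4, s5, t3, t4, t5}
  B3 = {s1, t2}
s0 ∈ B0, t0 ∈ B0 → same block

P ~ Q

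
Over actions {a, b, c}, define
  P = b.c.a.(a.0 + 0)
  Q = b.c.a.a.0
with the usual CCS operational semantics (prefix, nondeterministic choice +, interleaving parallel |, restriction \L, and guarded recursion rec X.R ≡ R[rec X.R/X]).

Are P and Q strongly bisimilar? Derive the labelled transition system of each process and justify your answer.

Reachable graph of P (5 states):
  u0 = b.c.a.(a.0 + 0) :: ··b··> u1
  u1 = c.a.(a.0 + 0) :: ··c··> u2
  u2 = a.(a.0 + 0) :: ··a··> u3
  u3 = a.0 + 0 :: ··a··> u4
  u4 = 0 :: (no moves)
Reachable graph of Q (5 states):
  v0 = b.c.a.a.0 :: ··b··> v1
  v1 = c.a.a.0 :: ··c··> v2
  v2 = a.a.0 :: ··a··> v3
  v3 = a.0 :: ··a··> v4
  v4 = 0 :: (no moves)
Partition-refinement fixed point:
  B0 = {u0, v0}
  B1 = {u1, v1}
  B2 = {u2, v2}
  B3 = {u3, v3}
  B4 = {u4, v4}
u0 ∈ B0, v0 ∈ B0 → same block

bisimilar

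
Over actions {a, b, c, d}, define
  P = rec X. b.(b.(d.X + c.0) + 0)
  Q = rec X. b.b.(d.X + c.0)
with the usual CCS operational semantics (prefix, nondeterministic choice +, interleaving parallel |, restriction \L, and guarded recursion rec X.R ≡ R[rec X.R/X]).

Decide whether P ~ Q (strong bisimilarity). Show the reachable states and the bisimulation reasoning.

P ~ Q

Reachable graph of P (4 states):
  u0 = rec X. b.(b.(d.X + c.0) + 0) ⊢ -b-> u1
  u1 = b.(d.(rec X. b.(b.(d.X + c.0) + 0)) + c.0) + 0 ⊢ -b-> u2
  u2 = d.(rec X. b.(b.(d.X + c.0) + 0)) + c.0 ⊢ -c-> u3, -d-> u0
  u3 = 0 ⊢ deadlocked
Reachable graph of Q (4 states):
  v0 = rec X. b.b.(d.X + c.0) ⊢ -b-> v1
  v1 = b.(d.(rec X. b.b.(d.X + c.0)) + c.0) ⊢ -b-> v2
  v2 = d.(rec X. b.b.(d.X + c.0)) + c.0 ⊢ -c-> v3, -d-> v0
  v3 = 0 ⊢ deadlocked
Partition-refinement fixed point:
  B0 = {u0, v0}
  B1 = {u1, v1}
  B2 = {u2, v2}
  B3 = {u3, v3}
u0 ∈ B0, v0 ∈ B0 → same block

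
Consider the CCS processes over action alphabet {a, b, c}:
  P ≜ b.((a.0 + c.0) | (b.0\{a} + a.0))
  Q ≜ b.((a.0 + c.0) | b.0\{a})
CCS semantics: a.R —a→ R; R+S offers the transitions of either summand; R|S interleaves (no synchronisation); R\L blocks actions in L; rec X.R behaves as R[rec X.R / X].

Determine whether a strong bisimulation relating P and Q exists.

LTS(P): 7 reachable states
  m0 = b.((a.0 + c.0) | (b.0\{a} + a.0)) :: -b-> m1
  m1 = (a.0 + c.0) | (b.0\{a} + a.0) :: -a-> m2, -a-> m3, -b-> m4, -c-> m3
  m2 = (a.0 + c.0) | 0 :: -a-> m5, -c-> m5
  m3 = 0 | (b.0\{a} + a.0) :: -a-> m5, -b-> m6
  m4 = (a.0 + c.0) | 0\{a} :: -a-> m6, -c-> m6
  m5 = 0 | 0 :: (no moves)
  m6 = 0 | 0\{a} :: (no moves)
LTS(Q): 5 reachable states
  n0 = b.((a.0 + c.0) | b.0\{a}) :: -b-> n1
  n1 = (a.0 + c.0) | b.0\{a} :: -a-> n2, -b-> n3, -c-> n2
  n2 = 0 | b.0\{a} :: -b-> n4
  n3 = (a.0 + c.0) | 0\{a} :: -a-> n4, -c-> n4
  n4 = 0 | 0\{a} :: (no moves)
Bisimilarity quotient blocks:
  B0 = {m0}
  B1 = {m1}
  B2 = {m2, m4, n3}
  B3 = {m5, m6, n4}
  B4 = {m3}
  B5 = {n0}
  B6 = {n1}
  B7 = {n2}
m0 ∈ B0, n0 ∈ B5 → different blocks

P ≁ Q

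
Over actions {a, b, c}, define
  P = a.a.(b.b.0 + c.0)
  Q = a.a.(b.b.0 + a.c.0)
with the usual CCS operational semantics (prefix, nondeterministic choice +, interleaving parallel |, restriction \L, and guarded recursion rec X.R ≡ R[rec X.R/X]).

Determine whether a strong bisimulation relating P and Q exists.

P ≁ Q

P's transition system — 5 states:
  s0 = a.a.(b.b.0 + c.0) :: ··a··> s1
  s1 = a.(b.b.0 + c.0) :: ··a··> s2
  s2 = b.b.0 + c.0 :: ··b··> s3, ··c··> s4
  s3 = b.0 :: ··b··> s4
  s4 = 0 :: stopped
Q's transition system — 6 states:
  t0 = a.a.(b.b.0 + a.c.0) :: ··a··> t1
  t1 = a.(b.b.0 + a.c.0) :: ··a··> t2
  t2 = b.b.0 + a.c.0 :: ··a··> t3, ··b··> t4
  t3 = c.0 :: ··c··> t5
  t4 = b.0 :: ··b··> t5
  t5 = 0 :: stopped
Partition-refinement fixed point:
  B0 = {s0}
  B1 = {s1}
  B2 = {s2}
  B3 = {s3, t4}
  B4 = {s4, t5}
  B5 = {t0}
  B6 = {t1}
  B7 = {t2}
  B8 = {t3}
s0 ∈ B0, t0 ∈ B5 → different blocks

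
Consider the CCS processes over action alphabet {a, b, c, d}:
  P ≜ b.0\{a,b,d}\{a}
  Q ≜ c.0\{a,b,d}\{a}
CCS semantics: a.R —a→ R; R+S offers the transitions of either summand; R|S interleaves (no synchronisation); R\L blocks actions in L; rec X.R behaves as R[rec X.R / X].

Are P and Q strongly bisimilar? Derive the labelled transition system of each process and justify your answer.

NO

Reachable graph of P (2 states):
  m0 = b.0\{a,b,d}\{a} | =b=> m1
  m1 = 0\{a,b,d}\{a} | (no moves)
Reachable graph of Q (2 states):
  n0 = c.0\{a,b,d}\{a} | =c=> n1
  n1 = 0\{a,b,d}\{a} | (no moves)
Bisimilarity quotient blocks:
  B0 = {m0}
  B1 = {m1, n1}
  B2 = {n0}
m0 ∈ B0, n0 ∈ B2 → different blocks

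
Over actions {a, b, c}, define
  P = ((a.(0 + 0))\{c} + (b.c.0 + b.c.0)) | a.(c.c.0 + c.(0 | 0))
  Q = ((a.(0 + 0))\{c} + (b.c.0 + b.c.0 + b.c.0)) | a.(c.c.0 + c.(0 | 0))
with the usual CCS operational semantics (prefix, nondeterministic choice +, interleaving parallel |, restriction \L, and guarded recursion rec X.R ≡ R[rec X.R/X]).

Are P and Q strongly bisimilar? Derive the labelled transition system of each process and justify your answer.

P ~ Q

Reachable graph of P (20 states):
  p0 = ((a.(0 + 0))\{c} + (b.c.0 + b.c.0)) | a.(c.c.0 + c.(0 | 0)) ⊢ --a--▸ p1, --a--▸ p2, --b--▸ p3
  p1 = ((a.(0 + 0))\{c} + (b.c.0 + b.c.0)) | (c.c.0 + c.(0 | 0)) ⊢ --a--▸ p4, --b--▸ p5, --c--▸ p6, --c--▸ p7
  p2 = (0 + 0)\{c} | a.(c.c.0 + c.(0 | 0)) ⊢ --a--▸ p4
  p3 = c.0 | a.(c.c.0 + c.(0 | 0)) ⊢ --a--▸ p5, --c--▸ p8
  p4 = (0 + 0)\{c} | (c.c.0 + c.(0 | 0)) ⊢ --c--▸ p10, --c--▸ p9
  p5 = c.0 | (c.c.0 + c.(0 | 0)) ⊢ --c--▸ p11, --c--▸ p12, --c--▸ p13
  p6 = ((a.(0 + 0))\{c} + (b.c.0 + b.c.0)) | (0 | 0) ⊢ --a--▸ p9, --b--▸ p12
  p7 = ((a.(0 + 0))\{c} + (b.c.0 + b.c.0)) | c.0 ⊢ --a--▸ p10, --b--▸ p13, --c--▸ p14
  p8 = 0 | a.(c.c.0 + c.(0 | 0)) ⊢ --a--▸ p11
  p9 = (0 + 0)\{c} | (0 | 0) ⊢ stopped
  p10 = (0 + 0)\{c} | c.0 ⊢ --c--▸ p15
  p11 = 0 | (c.c.0 + c.(0 | 0)) ⊢ --c--▸ p16, --c--▸ p17
  p12 = c.0 | (0 | 0) ⊢ --c--▸ p16
  p13 = c.0 | c.0 ⊢ --c--▸ p17, --c--▸ p18
  p14 = ((a.(0 + 0))\{c} + (b.c.0 + b.c.0)) | 0 ⊢ --a--▸ p15, --b--▸ p18
  p15 = (0 + 0)\{c} | 0 ⊢ stopped
  p16 = 0 | (0 | 0) ⊢ stopped
  p17 = 0 | c.0 ⊢ --c--▸ p19
  p18 = c.0 | 0 ⊢ --c--▸ p19
  p19 = 0 | 0 ⊢ stopped
Reachable graph of Q (20 states):
  q0 = ((a.(0 + 0))\{c} + (b.c.0 + b.c.0 + b.c.0)) | a.(c.c.0 + c.(0 | 0)) ⊢ --a--▸ q1, --a--▸ q2, --b--▸ q3
  q1 = ((a.(0 + 0))\{c} + (b.c.0 + b.c.0 + b.c.0)) | (c.c.0 + c.(0 | 0)) ⊢ --a--▸ q4, --b--▸ q5, --c--▸ q6, --c--▸ q7
  q2 = (0 + 0)\{c} | a.(c.c.0 + c.(0 | 0)) ⊢ --a--▸ q4
  q3 = c.0 | a.(c.c.0 + c.(0 | 0)) ⊢ --a--▸ q5, --c--▸ q8
  q4 = (0 + 0)\{c} | (c.c.0 + c.(0 | 0)) ⊢ --c--▸ q10, --c--▸ q9
  q5 = c.0 | (c.c.0 + c.(0 | 0)) ⊢ --c--▸ q11, --c--▸ q12, --c--▸ q13
  q6 = ((a.(0 + 0))\{c} + (b.c.0 + b.c.0 + b.c.0)) | (0 | 0) ⊢ --a--▸ q9, --b--▸ q12
  q7 = ((a.(0 + 0))\{c} + (b.c.0 + b.c.0 + b.c.0)) | c.0 ⊢ --a--▸ q10, --b--▸ q13, --c--▸ q14
  q8 = 0 | a.(c.c.0 + c.(0 | 0)) ⊢ --a--▸ q11
  q9 = (0 + 0)\{c} | (0 | 0) ⊢ stopped
  q10 = (0 + 0)\{c} | c.0 ⊢ --c--▸ q15
  q11 = 0 | (c.c.0 + c.(0 | 0)) ⊢ --c--▸ q16, --c--▸ q17
  q12 = c.0 | (0 | 0) ⊢ --c--▸ q16
  q13 = c.0 | c.0 ⊢ --c--▸ q17, --c--▸ q18
  q14 = ((a.(0 + 0))\{c} + (b.c.0 + b.c.0 + b.c.0)) | 0 ⊢ --a--▸ q15, --b--▸ q18
  q15 = (0 + 0)\{c} | 0 ⊢ stopped
  q16 = 0 | (0 | 0) ⊢ stopped
  q17 = 0 | c.0 ⊢ --c--▸ q19
  q18 = c.0 | 0 ⊢ --c--▸ q19
  q19 = 0 | 0 ⊢ stopped
Bisimilarity quotient blocks:
  B0 = {p0, q0}
  B1 = {p2, p8, q2, q8}
  B2 = {p11, p4, q11, q4}
  B3 = {p15, p16, p19, p9, q15, q16, q19, q9}
  B4 = {p10, p12, p17, p18, q10, q12, q17, q18}
  B5 = {p3, q3}
  B6 = {p5, q5}
  B7 = {p13, q13}
  B8 = {p1, q1}
  B9 = {p14, p6, q14, q6}
  B10 = {p7, q7}
p0 ∈ B0, q0 ∈ B0 → same block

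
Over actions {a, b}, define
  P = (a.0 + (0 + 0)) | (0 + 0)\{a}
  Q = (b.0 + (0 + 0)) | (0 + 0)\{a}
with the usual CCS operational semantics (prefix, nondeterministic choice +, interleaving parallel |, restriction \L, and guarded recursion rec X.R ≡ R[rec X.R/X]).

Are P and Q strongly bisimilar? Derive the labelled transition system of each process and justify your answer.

P ≁ Q

P's transition system — 2 states:
  p0 = (a.0 + (0 + 0)) | (0 + 0)\{a} → —a→ p1
  p1 = 0 | (0 + 0)\{a} → deadlocked
Q's transition system — 2 states:
  q0 = (b.0 + (0 + 0)) | (0 + 0)\{a} → —b→ q1
  q1 = 0 | (0 + 0)\{a} → deadlocked
Partition-refinement fixed point:
  B0 = {p0}
  B1 = {p1, q1}
  B2 = {q0}
p0 ∈ B0, q0 ∈ B2 → different blocks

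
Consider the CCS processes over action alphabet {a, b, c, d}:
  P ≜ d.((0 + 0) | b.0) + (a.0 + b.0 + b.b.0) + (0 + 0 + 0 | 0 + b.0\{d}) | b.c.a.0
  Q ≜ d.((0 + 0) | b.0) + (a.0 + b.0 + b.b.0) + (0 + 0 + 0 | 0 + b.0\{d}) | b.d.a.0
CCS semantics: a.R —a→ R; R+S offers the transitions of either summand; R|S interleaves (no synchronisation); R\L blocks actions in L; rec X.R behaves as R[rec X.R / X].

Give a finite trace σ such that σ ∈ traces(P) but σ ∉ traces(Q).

P's transition system — 12 states:
  m0 = d.((0 + 0) | b.0) + (a.0 + b.0 + b.b.0) + (0 + 0 + 0 | 0 + b.0\{d}) | b.c.a.0 → —a→ m1, —b→ m1, —b→ m2, —b→ m3, —b→ m4, —d→ m5
  m1 = 0 → ·
  m2 = (0 + 0 + 0 | 0 + b.0\{d}) | c.a.0 → —b→ m6, —c→ m7
  m3 = 0\{d} | b.c.a.0 → —b→ m6
  m4 = b.0 → —b→ m1
  m5 = (0 + 0) | b.0 → —b→ m8
  m6 = 0\{d} | c.a.0 → —c→ m9
  m7 = (0 + 0 + 0 | 0 + b.0\{d}) | a.0 → —a→ m10, —b→ m9
  m8 = (0 + 0) | 0 → ·
  m9 = 0\{d} | a.0 → —a→ m11
  m10 = (0 + 0 + 0 | 0 + b.0\{d}) | 0 → —b→ m11
  m11 = 0\{d} | 0 → ·
Q's transition system — 12 states:
  n0 = d.((0 + 0) | b.0) + (a.0 + b.0 + b.b.0) + (0 + 0 + 0 | 0 + b.0\{d}) | b.d.a.0 → —a→ n1, —b→ n1, —b→ n2, —b→ n3, —b→ n4, —d→ n5
  n1 = 0 → ·
  n2 = (0 + 0 + 0 | 0 + b.0\{d}) | d.a.0 → —b→ n6, —d→ n7
  n3 = 0\{d} | b.d.a.0 → —b→ n6
  n4 = b.0 → —b→ n1
  n5 = (0 + 0) | b.0 → —b→ n8
  n6 = 0\{d} | d.a.0 → —d→ n9
  n7 = (0 + 0 + 0 | 0 + b.0\{d}) | a.0 → —a→ n10, —b→ n9
  n8 = (0 + 0) | 0 → ·
  n9 = 0\{d} | a.0 → —a→ n11
  n10 = (0 + 0 + 0 | 0 + b.0\{d}) | 0 → —b→ n11
  n11 = 0\{d} | 0 → ·
Run σ = ⟨bc⟩ on P: start {m0}
  after b @ step 1: {m1, m2, m3, m4}
  after c @ step 2: {m7}
  ✓ P
Run σ = ⟨bc⟩ on Q: start {n0}
  after b @ step 1: {n1, n2, n3, n4}
  after c @ step 2: ∅ (Q stuck)

bc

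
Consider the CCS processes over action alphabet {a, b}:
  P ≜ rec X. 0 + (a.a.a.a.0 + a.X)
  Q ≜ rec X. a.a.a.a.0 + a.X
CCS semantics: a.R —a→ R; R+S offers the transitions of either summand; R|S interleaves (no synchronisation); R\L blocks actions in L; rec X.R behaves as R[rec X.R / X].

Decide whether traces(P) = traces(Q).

LTS(P): 5 reachable states
  u0 = rec X. 0 + (a.a.a.a.0 + a.X) has moves -a-> u0, -a-> u1
  u1 = a.a.a.0 has moves -a-> u2
  u2 = a.a.0 has moves -a-> u3
  u3 = a.0 has moves -a-> u4
  u4 = 0 has moves stopped
LTS(Q): 5 reachable states
  v0 = rec X. a.a.a.a.0 + a.X has moves -a-> v0, -a-> v1
  v1 = a.a.a.0 has moves -a-> v2
  v2 = a.a.0 has moves -a-> v3
  v3 = a.0 has moves -a-> v4
  v4 = 0 has moves stopped
Partition-refinement fixed point:
  B0 = {u0, v0}
  B1 = {u1, v1}
  B2 = {u2, v2}
  B3 = {u3, v3}
  B4 = {u4, v4}
u0 ∈ B0, v0 ∈ B0 → same block
Bisimilar ⇒ trace-equivalent.

traces(P) = traces(Q)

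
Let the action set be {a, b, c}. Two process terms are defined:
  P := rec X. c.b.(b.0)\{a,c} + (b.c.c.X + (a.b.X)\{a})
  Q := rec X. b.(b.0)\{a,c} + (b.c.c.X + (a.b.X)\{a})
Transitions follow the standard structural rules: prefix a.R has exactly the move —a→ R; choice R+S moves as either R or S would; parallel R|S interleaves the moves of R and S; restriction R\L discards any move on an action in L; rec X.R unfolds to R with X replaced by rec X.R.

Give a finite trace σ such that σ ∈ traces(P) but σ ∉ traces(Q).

c

P's transition system — 6 states:
  m0 = rec X. c.b.(b.0)\{a,c} + (b.c.c.X + (a.b.X)\{a}) has moves --b--▸ m1, --c--▸ m2
  m1 = c.c.(rec X. c.b.(b.0)\{a,c} + (b.c.c.X + (a.b.X)\{a})) has moves --c--▸ m3
  m2 = b.(b.0)\{a,c} has moves --b--▸ m4
  m3 = c.(rec X. c.b.(b.0)\{a,c} + (b.c.c.X + (a.b.X)\{a})) has moves --c--▸ m0
  m4 = (b.0)\{a,c} has moves --b--▸ m5
  m5 = 0\{a,c} has moves deadlocked
Q's transition system — 5 states:
  n0 = rec X. b.(b.0)\{a,c} + (b.c.c.X + (a.b.X)\{a}) has moves --b--▸ n1, --b--▸ n2
  n1 = (b.0)\{a,c} has moves --b--▸ n3
  n2 = c.c.(rec X. b.(b.0)\{a,c} + (b.c.c.X + (a.b.X)\{a})) has moves --c--▸ n4
  n3 = 0\{a,c} has moves deadlocked
  n4 = c.(rec X. b.(b.0)\{a,c} + (b.c.c.X + (a.b.X)\{a})) has moves --c--▸ n0
Trace ⟨c⟩ through P, begin at {m0}:
  after c @ step 1: {m2}
  P completes σ.
Trace ⟨c⟩ through Q, begin at {n0}:
  after c @ step 1: ∅ (Q stuck)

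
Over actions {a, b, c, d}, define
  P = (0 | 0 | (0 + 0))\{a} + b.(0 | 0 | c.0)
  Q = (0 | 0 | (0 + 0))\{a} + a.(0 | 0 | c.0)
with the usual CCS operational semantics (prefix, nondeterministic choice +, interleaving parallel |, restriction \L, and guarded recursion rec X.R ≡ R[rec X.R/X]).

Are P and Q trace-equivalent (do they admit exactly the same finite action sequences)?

P's transition system — 3 states:
  s0 = (0 | 0 | (0 + 0))\{a} + b.(0 | 0 | c.0) has moves -b-> s1
  s1 = 0 | 0 | c.0 has moves -c-> s2
  s2 = 0 | 0 | 0 has moves ·
Q's transition system — 3 states:
  t0 = (0 | 0 | (0 + 0))\{a} + a.(0 | 0 | c.0) has moves -a-> t1
  t1 = 0 | 0 | c.0 has moves -c-> t2
  t2 = 0 | 0 | 0 has moves ·
Run σ = ⟨b⟩ on P: start {s0}
  after b @ step 1: {s1}
  P completes σ.
Run σ = ⟨b⟩ on Q: start {t0}
  after b @ step 1: no successor for Q

trace-distinct — witness ⟨b⟩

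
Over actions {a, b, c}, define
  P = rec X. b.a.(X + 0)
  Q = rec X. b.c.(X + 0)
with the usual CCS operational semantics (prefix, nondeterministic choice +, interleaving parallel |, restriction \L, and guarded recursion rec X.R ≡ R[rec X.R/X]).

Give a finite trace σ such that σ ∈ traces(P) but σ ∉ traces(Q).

Reachable graph of P (3 states):
  s0 = rec X. b.a.(X + 0) ⊢ -b-> s1
  s1 = a.((rec X. b.a.(X + 0)) + 0) ⊢ -a-> s2
  s2 = (rec X. b.a.(X + 0)) + 0 ⊢ -b-> s1
Reachable graph of Q (3 states):
  t0 = rec X. b.c.(X + 0) ⊢ -b-> t1
  t1 = c.((rec X. b.c.(X + 0)) + 0) ⊢ -c-> t2
  t2 = (rec X. b.c.(X + 0)) + 0 ⊢ -b-> t1
Trace ⟨ba⟩ through P, begin at {s0}:
  [1] b ⇒ {s1}
  [2] a ⇒ {s2}
  P completes σ.
Trace ⟨ba⟩ through Q, begin at {t0}:
  [1] b ⇒ {t1}
  [2] a ⇒ no successor for Q

ba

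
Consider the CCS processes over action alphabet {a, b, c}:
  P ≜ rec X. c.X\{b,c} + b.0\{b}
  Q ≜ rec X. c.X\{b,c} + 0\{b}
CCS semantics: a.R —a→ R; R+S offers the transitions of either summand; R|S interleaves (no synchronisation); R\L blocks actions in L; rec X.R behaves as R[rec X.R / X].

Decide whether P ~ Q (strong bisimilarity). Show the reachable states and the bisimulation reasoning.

NO

LTS(P): 3 reachable states
  p0 = rec X. c.X\{b,c} + b.0\{b} has moves ··b··> p1, ··c··> p2
  p1 = 0\{b} has moves stopped
  p2 = (rec X. c.X\{b,c} + b.0\{b})\{b,c} has moves stopped
LTS(Q): 2 reachable states
  q0 = rec X. c.X\{b,c} + 0\{b} has moves ··c··> q1
  q1 = (rec X. c.X\{b,c} + 0\{b})\{b,c} has moves stopped
Partition-refinement fixed point:
  B0 = {p0}
  B1 = {p1, p2, q1}
  B2 = {q0}
p0 ∈ B0, q0 ∈ B2 → different blocks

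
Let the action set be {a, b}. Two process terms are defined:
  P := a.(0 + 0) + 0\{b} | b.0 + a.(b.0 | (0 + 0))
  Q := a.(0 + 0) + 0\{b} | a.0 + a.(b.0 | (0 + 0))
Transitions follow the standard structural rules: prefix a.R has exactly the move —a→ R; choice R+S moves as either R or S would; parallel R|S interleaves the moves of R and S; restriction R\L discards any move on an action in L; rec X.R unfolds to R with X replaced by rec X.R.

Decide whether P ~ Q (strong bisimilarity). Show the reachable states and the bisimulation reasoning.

not bisimilar

Reachable graph of P (5 states):
  m0 = a.(0 + 0) + 0\{b} | b.0 + a.(b.0 | (0 + 0)) has moves =a=> m1, =a=> m2, =b=> m3
  m1 = 0 + 0 has moves deadlocked
  m2 = b.0 | (0 + 0) has moves =b=> m4
  m3 = 0\{b} | 0 has moves deadlocked
  m4 = 0 | (0 + 0) has moves deadlocked
Reachable graph of Q (5 states):
  n0 = a.(0 + 0) + 0\{b} | a.0 + a.(b.0 | (0 + 0)) has moves =a=> n1, =a=> n2, =a=> n3
  n1 = 0 + 0 has moves deadlocked
  n2 = 0\{b} | 0 has moves deadlocked
  n3 = b.0 | (0 + 0) has moves =b=> n4
  n4 = 0 | (0 + 0) has moves deadlocked
Bisimilarity quotient blocks:
  B0 = {m0}
  B1 = {m1, m3, m4, n1, n2, n4}
  B2 = {m2, n3}
  B3 = {n0}
m0 ∈ B0, n0 ∈ B3 → different blocks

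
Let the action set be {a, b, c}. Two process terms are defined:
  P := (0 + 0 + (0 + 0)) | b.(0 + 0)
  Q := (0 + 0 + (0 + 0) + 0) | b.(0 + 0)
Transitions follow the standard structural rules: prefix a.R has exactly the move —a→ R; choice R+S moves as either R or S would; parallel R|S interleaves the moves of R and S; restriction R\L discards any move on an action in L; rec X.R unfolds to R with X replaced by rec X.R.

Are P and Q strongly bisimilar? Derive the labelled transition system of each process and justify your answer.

LTS(P): 2 reachable states
  p0 = (0 + 0 + (0 + 0)) | b.(0 + 0) ⊢ --b--▸ p1
  p1 = (0 + 0 + (0 + 0)) | (0 + 0) ⊢ deadlocked
LTS(Q): 2 reachable states
  q0 = (0 + 0 + (0 + 0) + 0) | b.(0 + 0) ⊢ --b--▸ q1
  q1 = (0 + 0 + (0 + 0) + 0) | (0 + 0) ⊢ deadlocked
Partition-refinement fixed point:
  B0 = {p0, q0}
  B1 = {p1, q1}
p0 ∈ B0, q0 ∈ B0 → same block

YES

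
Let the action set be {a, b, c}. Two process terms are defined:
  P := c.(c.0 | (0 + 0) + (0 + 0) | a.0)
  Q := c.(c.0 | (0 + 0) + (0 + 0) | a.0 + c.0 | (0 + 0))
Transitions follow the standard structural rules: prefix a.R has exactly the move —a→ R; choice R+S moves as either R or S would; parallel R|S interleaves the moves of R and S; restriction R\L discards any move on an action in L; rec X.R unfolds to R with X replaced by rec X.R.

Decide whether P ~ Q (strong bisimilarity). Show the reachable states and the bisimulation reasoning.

P's transition system — 4 states:
  s0 = c.(c.0 | (0 + 0) + (0 + 0) | a.0) ⊢ --c--▸ s1
  s1 = c.0 | (0 + 0) + (0 + 0) | a.0 ⊢ --a--▸ s2, --c--▸ s3
  s2 = (0 + 0) | 0 ⊢ ·
  s3 = 0 | (0 + 0) ⊢ ·
Q's transition system — 4 states:
  t0 = c.(c.0 | (0 + 0) + (0 + 0) | a.0 + c.0 | (0 + 0)) ⊢ --c--▸ t1
  t1 = c.0 | (0 + 0) + (0 + 0) | a.0 + c.0 | (0 + 0) ⊢ --a--▸ t2, --c--▸ t3
  t2 = (0 + 0) | 0 ⊢ ·
  t3 = 0 | (0 + 0) ⊢ ·
Partition-refinement fixed point:
  B0 = {s0, t0}
  B1 = {s1, t1}
  B2 = {s2, s3, t2, t3}
s0 ∈ B0, t0 ∈ B0 → same block

YES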